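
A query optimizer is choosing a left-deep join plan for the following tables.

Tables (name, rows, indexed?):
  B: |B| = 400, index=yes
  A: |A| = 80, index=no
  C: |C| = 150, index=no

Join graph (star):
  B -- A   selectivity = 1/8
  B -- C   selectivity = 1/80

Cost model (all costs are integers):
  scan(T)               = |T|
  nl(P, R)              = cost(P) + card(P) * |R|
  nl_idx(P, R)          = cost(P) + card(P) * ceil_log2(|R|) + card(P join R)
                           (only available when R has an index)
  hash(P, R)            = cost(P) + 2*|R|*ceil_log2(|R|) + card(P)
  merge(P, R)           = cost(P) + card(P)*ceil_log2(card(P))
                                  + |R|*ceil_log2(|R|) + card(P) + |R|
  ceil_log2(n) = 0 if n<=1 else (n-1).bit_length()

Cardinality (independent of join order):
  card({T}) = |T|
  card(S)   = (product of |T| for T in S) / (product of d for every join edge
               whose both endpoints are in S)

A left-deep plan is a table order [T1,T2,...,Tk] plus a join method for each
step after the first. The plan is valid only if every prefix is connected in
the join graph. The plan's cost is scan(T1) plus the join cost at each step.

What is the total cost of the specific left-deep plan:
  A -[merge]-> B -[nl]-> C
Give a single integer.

604720

step 1: scan A: cost=80, card=80
step 2: join B via merge
    card(P join B) = 80*400/(8) = 4000
    cost = 80 + 80*7 + 400*9 + 80 + 400 = 4720
step 3: join C via nl
    card(P join C) = 4000*150/(80) = 7500
    cost = 4720 + 4000*150 = 604720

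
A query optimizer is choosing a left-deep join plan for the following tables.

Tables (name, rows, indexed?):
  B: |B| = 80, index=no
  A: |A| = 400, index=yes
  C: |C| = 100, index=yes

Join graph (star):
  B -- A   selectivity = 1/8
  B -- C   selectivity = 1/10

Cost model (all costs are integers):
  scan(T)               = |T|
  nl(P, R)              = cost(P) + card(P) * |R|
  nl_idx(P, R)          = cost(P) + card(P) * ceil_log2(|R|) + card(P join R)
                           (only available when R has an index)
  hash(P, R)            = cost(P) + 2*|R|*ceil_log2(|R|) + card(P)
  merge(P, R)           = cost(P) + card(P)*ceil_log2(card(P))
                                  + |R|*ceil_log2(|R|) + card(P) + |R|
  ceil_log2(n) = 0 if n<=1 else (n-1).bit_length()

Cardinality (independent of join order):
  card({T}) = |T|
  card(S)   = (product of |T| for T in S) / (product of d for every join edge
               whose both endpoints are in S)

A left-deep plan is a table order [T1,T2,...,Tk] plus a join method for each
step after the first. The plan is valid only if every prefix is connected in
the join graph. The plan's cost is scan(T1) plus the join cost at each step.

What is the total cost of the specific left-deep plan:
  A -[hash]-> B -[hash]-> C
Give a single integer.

step 1: scan A: cost=400, card=400
step 2: join B via hash
    card(P join B) = 400*80/(8) = 4000
    cost = 400 + 2*80*7 + 400 = 1920
step 3: join C via hash
    card(P join C) = 4000*100/(10) = 40000
    cost = 1920 + 2*100*7 + 4000 = 7320

7320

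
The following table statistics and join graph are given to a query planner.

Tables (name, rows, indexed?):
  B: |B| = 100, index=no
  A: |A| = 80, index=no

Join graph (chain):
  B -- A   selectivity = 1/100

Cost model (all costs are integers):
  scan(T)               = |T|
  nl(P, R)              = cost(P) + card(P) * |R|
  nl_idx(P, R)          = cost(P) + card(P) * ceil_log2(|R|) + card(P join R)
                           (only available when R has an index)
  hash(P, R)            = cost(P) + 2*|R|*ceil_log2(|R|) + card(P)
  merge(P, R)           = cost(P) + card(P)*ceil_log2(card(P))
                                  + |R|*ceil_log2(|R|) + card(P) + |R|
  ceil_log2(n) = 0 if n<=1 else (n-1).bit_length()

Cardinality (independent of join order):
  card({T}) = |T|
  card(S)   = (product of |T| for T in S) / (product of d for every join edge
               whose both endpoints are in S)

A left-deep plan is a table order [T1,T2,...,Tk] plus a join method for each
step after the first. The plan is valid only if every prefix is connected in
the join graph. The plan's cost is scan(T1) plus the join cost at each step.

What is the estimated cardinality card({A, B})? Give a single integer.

Tables in S: A(80), B(100)
Edges inside S: B-A(d=100)
numerator = 80 * 100 = 8000
denominator = 100 = 100
card(S) = 8000 / 100 = 80

80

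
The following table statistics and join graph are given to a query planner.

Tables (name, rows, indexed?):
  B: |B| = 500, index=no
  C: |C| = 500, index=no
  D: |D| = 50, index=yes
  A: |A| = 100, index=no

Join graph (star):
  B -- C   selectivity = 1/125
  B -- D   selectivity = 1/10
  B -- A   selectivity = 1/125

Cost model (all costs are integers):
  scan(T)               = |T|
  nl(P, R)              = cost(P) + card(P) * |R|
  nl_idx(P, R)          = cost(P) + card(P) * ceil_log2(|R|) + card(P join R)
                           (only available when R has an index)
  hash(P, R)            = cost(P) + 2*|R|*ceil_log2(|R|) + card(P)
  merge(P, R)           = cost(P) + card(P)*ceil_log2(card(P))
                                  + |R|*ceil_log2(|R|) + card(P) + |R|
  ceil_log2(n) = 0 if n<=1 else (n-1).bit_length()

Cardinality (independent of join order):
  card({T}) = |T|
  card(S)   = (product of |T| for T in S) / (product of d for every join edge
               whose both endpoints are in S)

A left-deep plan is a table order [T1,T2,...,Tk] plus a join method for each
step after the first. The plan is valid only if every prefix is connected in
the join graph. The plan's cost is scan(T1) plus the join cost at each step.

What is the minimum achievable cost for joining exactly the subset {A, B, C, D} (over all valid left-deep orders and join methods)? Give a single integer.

Selinger DP over subsets of {A,B,C,D}:
  {B}: scan cost=500, card=500
  {C}: scan cost=500, card=500
  {D}: scan cost=50, card=50
  {A}: scan cost=100, card=100
  {BC}: card=2000; try (C,hash)→10000, (B,hash)→10000, (C,merge)→10500, (B,merge)→10500, (C,nl)→250500, (B,nl)→250500; best=10000 via (C,hash)
  {BD}: card=2500; try (D,hash)→1600, (B,merge)→5400, (D,merge)→5850, (D,nl_idx)→6000, (B,hash)→9100, (B,nl)→25050 …(+1); best=1600 via (D,hash)
  {AB}: card=400; try (A,hash)→2400, (B,merge)→5900, (A,merge)→6300, (B,hash)→9200, (B,nl)→50100, (A,nl)→50500; best=2400 via (A,hash)
  {BCD}: card=10000; try (D,hash)→12600, (C,hash)→13100, (D,nl_idx)→32000, (D,merge)→34350, (C,merge)→39100, (D,nl)→110000 …(+1); best=12600 via (D,hash)
  {ABC}: card=1600; try (C,merge)→11400, (C,hash)→11800, (A,hash)→13400, (A,merge)→34800, (C,nl)→202400, (A,nl)→210000; best=11400 via (C,merge)
  {ABD}: card=2000; try (D,hash)→3400, (A,hash)→5500, (D,merge)→6750, (D,nl_idx)→6800, (D,nl)→22400, (A,merge)→34900 …(+1); best=3400 via (D,hash)
  {ABCD}: card=8000; try (D,hash)→13600, (C,hash)→14400, (A,hash)→24000, (D,nl_idx)→29000, (D,merge)→30950, (C,merge)→32400 …(+4); best=13600 via (D,hash)

13600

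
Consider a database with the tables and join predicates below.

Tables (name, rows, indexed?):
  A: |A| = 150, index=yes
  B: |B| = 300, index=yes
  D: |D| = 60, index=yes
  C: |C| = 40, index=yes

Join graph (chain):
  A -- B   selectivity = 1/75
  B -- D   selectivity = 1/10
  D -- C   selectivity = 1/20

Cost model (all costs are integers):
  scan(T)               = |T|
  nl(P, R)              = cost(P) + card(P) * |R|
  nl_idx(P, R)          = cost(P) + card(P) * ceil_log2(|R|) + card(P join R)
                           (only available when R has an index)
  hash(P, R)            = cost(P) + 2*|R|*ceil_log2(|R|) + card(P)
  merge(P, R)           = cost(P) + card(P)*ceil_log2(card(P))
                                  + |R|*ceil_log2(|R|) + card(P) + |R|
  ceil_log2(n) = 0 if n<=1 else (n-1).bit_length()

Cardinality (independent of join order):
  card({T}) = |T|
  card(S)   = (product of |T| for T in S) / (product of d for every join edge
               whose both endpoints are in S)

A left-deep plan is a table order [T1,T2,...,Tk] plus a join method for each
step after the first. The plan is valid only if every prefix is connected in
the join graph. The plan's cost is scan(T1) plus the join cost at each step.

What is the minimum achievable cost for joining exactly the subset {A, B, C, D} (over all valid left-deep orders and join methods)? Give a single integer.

7500

Selinger DP over subsets of {A,B,C,D}:
  {A}: scan cost=150, card=150
  {B}: scan cost=300, card=300
  {D}: scan cost=60, card=60
  {C}: scan cost=40, card=40
  {AB}: card=600; try (B,nl_idx)→2100, (A,hash)→3000, (A,nl_idx)→3300, (B,merge)→4500, (A,merge)→4650, (B,hash)→5700 …(+2); best=2100 via (B,nl_idx)
  {BD}: card=1800; try (D,hash)→1320, (B,nl_idx)→2400, (B,merge)→3480, (D,merge)→3720, (D,nl_idx)→3900, (B,hash)→5520 …(+2); best=1320 via (D,hash)
  {CD}: card=120; try (D,nl_idx)→400, (C,nl_idx)→540, (C,hash)→600, (D,merge)→740, (C,merge)→760, (D,hash)→800 …(+2); best=400 via (D,nl_idx)
  {ABD}: card=3600; try (D,hash)→3420, (A,hash)→5520, (D,merge)→9120, (D,nl_idx)→9300, (A,nl_idx)→19320, (A,merge)→24270 …(+2); best=3420 via (D,hash)
  {BCD}: card=3600; try (C,hash)→3600, (B,merge)→4360, (B,nl_idx)→5080, (B,hash)→5920, (C,nl_idx)→15720, (C,merge)→23200 …(+2); best=3600 via (C,hash)
  {ABCD}: card=7200; try (C,hash)→7500, (A,hash)→9600, (C,nl_idx)→32220, (A,nl_idx)→39600, (C,merge)→50500, (A,merge)→51750 …(+2); best=7500 via (C,hash)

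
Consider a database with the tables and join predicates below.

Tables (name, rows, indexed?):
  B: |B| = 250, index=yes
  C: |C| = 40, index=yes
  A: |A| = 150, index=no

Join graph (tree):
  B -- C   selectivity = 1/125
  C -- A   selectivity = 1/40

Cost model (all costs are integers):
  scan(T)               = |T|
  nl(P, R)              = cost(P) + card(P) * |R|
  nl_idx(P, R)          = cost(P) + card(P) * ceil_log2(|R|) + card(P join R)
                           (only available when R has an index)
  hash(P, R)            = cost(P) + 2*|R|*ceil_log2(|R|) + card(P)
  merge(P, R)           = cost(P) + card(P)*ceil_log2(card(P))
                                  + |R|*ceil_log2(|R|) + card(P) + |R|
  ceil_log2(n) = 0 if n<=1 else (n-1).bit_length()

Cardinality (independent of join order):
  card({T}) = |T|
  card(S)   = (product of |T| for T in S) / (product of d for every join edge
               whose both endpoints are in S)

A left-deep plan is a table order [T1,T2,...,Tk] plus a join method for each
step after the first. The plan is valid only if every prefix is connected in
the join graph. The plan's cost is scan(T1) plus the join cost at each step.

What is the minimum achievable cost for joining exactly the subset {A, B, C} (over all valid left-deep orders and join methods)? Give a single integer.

Selinger DP over subsets of {A,B,C}:
  {B}: scan cost=250, card=250
  {C}: scan cost=40, card=40
  {A}: scan cost=150, card=150
  {BC}: card=80; try (B,nl_idx)→440, (C,hash)→980, (C,nl_idx)→1830, (B,merge)→2570, (C,merge)→2780, (B,hash)→4080 …(+2); best=440 via (B,nl_idx)
  {AC}: card=150; try (C,hash)→780, (C,nl_idx)→1200, (A,merge)→1670, (C,merge)→1780, (A,hash)→2480, (A,nl)→6040 …(+1); best=780 via (C,hash)
  {ABC}: card=300; try (B,nl_idx)→2280, (A,merge)→2430, (A,hash)→2920, (B,merge)→4380, (B,hash)→4930, (A,nl)→12440 …(+1); best=2280 via (B,nl_idx)

2280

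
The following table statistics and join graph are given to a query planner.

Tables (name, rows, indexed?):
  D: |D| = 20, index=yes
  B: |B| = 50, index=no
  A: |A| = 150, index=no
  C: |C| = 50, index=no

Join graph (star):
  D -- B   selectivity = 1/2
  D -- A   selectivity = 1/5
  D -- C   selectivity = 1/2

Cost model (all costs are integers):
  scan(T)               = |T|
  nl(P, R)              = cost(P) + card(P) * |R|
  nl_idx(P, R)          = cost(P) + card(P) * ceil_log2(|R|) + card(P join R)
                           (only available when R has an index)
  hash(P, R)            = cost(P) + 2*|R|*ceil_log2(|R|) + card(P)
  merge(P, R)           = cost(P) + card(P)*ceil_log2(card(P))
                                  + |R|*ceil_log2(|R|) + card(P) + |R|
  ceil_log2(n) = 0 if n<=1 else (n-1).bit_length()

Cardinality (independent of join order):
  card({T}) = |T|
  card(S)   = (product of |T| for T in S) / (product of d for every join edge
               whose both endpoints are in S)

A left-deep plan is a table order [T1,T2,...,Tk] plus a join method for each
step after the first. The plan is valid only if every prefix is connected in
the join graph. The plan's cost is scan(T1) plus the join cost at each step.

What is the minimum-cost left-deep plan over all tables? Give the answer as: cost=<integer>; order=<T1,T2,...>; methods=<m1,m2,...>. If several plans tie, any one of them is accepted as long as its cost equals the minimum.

cost=16300; order=B,D,C,A; methods=hash,hash,hash

Selinger DP (subsets sized 1..n):
  {D}: scan cost=20, card=20
  {B}: scan cost=50, card=50
  {A}: scan cost=150, card=150
  {C}: scan cost=50, card=50
  {BD}: card=500; try (D,hash)→300, (B,merge)→490, (D,merge)→520, (B,hash)→640, (D,nl_idx)→800, (B,nl)→1020 …(+1); best=300 via (D,hash)
  {AD}: card=600; try (D,hash)→500, (A,merge)→1490, (D,nl_idx)→1500, (D,merge)→1620, (A,hash)→2440, (A,nl)→3020 …(+1); best=500 via (D,hash)
  {CD}: card=500; try (D,hash)→300, (C,merge)→490, (D,merge)→520, (C,hash)→640, (D,nl_idx)→800, (C,nl)→1020 …(+1); best=300 via (D,hash)
  {ABD}: card=15000; try (B,hash)→1700, (A,hash)→3200, (A,merge)→6650, (B,merge)→7450, (B,nl)→30500, (A,nl)→75300; best=1700 via (B,hash)
  {BCD}: card=12500; try (C,hash)→1400, (B,hash)→1400, (C,merge)→5650, (B,merge)→5650, (C,nl)→25300, (B,nl)→25300; best=1400 via (C,hash)
  {ACD}: card=15000; try (C,hash)→1700, (A,hash)→3200, (A,merge)→6650, (C,merge)→7450, (C,nl)→30500, (A,nl)→75300; best=1700 via (C,hash)
  {ABCD}: card=375000; try (A,hash)→16300, (C,hash)→17300, (B,hash)→17300, (A,merge)→190250, (C,merge)→227050, (B,merge)→227050 …(+3); best=16300 via (A,hash)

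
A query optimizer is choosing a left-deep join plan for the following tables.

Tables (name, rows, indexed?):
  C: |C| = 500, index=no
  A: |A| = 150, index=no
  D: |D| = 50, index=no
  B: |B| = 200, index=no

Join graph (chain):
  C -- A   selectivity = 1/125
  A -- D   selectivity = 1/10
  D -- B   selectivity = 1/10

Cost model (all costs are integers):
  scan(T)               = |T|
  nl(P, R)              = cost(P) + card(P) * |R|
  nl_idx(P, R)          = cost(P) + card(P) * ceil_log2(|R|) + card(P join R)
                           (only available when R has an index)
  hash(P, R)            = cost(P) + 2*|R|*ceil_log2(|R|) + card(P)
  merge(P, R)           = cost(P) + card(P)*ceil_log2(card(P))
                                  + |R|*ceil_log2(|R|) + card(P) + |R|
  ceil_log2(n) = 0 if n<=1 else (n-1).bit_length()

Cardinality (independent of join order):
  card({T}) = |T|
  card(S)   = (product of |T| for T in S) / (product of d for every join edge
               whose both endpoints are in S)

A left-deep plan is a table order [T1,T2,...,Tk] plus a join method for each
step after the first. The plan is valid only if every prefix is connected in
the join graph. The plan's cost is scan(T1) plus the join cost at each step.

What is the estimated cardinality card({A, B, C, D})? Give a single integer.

Tables in S: A(150), B(200), C(500), D(50)
Edges inside S: C-A(d=125), A-D(d=10), D-B(d=10)
numerator = 150 * 200 * 500 * 50 = 750000000
denominator = 125 * 10 * 10 = 12500
card(S) = 750000000 / 12500 = 60000

60000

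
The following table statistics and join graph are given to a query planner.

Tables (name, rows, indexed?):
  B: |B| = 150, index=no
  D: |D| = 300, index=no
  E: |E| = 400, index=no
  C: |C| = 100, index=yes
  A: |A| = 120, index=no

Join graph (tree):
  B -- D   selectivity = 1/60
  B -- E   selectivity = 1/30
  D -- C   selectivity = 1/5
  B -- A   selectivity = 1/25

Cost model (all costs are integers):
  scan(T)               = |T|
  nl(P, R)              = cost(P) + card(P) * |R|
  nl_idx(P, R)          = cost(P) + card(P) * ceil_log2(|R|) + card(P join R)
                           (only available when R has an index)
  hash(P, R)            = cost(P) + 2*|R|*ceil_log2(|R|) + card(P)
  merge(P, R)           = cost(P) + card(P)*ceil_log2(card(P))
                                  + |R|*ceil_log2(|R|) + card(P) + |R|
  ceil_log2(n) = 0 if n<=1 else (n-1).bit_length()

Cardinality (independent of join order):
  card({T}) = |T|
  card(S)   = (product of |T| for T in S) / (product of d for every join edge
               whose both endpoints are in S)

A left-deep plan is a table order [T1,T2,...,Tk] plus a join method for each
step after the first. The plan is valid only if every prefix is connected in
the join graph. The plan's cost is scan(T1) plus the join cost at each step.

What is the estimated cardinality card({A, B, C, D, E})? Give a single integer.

960000

Tables in S: A(120), B(150), C(100), D(300), E(400)
Edges inside S: B-D(d=60), B-E(d=30), D-C(d=5), B-A(d=25)
numerator = 120 * 150 * 100 * 300 * 400 = 216000000000
denominator = 60 * 30 * 5 * 25 = 225000
card(S) = 216000000000 / 225000 = 960000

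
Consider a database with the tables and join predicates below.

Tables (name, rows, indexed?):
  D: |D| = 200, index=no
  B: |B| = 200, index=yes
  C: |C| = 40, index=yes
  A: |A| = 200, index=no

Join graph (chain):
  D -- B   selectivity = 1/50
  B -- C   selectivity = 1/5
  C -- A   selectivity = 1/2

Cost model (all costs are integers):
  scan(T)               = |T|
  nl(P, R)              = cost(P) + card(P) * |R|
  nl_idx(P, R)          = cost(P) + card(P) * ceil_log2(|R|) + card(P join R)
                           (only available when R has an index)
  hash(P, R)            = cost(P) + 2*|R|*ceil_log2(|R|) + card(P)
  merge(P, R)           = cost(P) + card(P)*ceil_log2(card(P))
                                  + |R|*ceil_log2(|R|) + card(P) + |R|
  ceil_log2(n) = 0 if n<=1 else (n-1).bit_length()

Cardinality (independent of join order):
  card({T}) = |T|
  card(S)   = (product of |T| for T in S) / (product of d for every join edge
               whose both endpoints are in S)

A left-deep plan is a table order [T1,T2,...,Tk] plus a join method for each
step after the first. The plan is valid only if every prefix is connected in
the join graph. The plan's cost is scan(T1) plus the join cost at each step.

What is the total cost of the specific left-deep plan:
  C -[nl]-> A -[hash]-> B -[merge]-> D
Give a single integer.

step 1: scan C: cost=40, card=40
step 2: join A via nl
    card(P join A) = 40*200/(2) = 4000
    cost = 40 + 40*200 = 8040
step 3: join B via hash
    card(P join B) = 4000*200/(5) = 160000
    cost = 8040 + 2*200*8 + 4000 = 15240
step 4: join D via merge
    card(P join D) = 160000*200/(50) = 640000
    cost = 15240 + 160000*18 + 200*8 + 160000 + 200 = 3057040

3057040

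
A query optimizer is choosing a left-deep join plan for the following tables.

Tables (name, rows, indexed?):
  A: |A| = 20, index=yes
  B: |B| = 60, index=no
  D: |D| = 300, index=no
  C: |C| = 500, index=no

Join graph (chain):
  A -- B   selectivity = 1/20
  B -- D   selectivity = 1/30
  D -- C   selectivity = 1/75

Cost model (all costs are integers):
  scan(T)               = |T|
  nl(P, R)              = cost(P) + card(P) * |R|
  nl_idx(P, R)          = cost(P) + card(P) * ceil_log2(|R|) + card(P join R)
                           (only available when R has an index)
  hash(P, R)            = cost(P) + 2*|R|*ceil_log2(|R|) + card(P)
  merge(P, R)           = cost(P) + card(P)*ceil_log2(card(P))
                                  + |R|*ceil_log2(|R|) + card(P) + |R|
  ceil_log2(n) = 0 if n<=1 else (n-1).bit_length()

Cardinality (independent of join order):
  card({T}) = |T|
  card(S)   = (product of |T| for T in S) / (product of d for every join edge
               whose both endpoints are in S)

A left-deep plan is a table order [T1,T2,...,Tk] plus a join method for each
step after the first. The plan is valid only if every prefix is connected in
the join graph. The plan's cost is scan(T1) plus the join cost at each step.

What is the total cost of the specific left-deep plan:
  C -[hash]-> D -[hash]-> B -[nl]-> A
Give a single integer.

89120

step 1: scan C: cost=500, card=500
step 2: join D via hash
    card(P join D) = 500*300/(75) = 2000
    cost = 500 + 2*300*9 + 500 = 6400
step 3: join B via hash
    card(P join B) = 2000*60/(30) = 4000
    cost = 6400 + 2*60*6 + 2000 = 9120
step 4: join A via nl
    card(P join A) = 4000*20/(20) = 4000
    cost = 9120 + 4000*20 = 89120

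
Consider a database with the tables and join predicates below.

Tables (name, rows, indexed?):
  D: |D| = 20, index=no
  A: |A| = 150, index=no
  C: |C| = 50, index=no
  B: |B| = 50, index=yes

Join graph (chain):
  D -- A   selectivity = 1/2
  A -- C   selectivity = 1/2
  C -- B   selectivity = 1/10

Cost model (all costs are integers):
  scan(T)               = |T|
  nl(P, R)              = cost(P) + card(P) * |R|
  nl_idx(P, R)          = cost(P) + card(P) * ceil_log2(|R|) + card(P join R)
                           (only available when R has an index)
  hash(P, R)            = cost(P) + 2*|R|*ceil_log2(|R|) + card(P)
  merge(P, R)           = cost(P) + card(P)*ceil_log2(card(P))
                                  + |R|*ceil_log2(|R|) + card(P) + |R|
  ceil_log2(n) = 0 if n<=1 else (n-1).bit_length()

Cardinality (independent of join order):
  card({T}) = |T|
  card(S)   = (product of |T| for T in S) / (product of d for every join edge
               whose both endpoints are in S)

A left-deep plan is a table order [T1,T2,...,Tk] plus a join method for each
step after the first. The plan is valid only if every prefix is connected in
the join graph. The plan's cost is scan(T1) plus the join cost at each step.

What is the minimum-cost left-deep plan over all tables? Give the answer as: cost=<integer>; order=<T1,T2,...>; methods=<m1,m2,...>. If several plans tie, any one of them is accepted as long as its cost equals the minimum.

cost=22200; order=C,B,A,D; methods=nl_idx,hash,hash

Selinger DP (subsets sized 1..n):
  {D}: scan cost=20, card=20
  {A}: scan cost=150, card=150
  {C}: scan cost=50, card=50
  {B}: scan cost=50, card=50
  {AD}: card=1500; try (D,hash)→500, (A,merge)→1490, (D,merge)→1620, (A,hash)→2440, (A,nl)→3020, (D,nl)→3150; best=500 via (D,hash)
  {AC}: card=3750; try (C,hash)→900, (A,merge)→1750, (C,merge)→1850, (A,hash)→2500, (A,nl)→7550, (C,nl)→7650; best=900 via (C,hash)
  {BC}: card=250; try (B,nl_idx)→600, (C,hash)→700, (B,hash)→700, (C,merge)→750, (B,merge)→750, (C,nl)→2550 …(+1); best=600 via (B,nl_idx)
  {ACD}: card=37500; try (C,hash)→2600, (D,hash)→4850, (C,merge)→18850, (D,merge)→49770, (C,nl)→75500, (D,nl)→75900; best=2600 via (C,hash)
  {ABC}: card=18750; try (A,hash)→3250, (A,merge)→4200, (B,hash)→5250, (A,nl)→38100, (B,nl_idx)→42150, (B,merge)→50000 …(+1); best=3250 via (A,hash)
  {ABCD}: card=187500; try (D,hash)→22200, (B,hash)→40700, (D,merge)→303370, (D,nl)→378250, (B,nl_idx)→415100, (B,merge)→640450 …(+1); best=22200 via (D,hash)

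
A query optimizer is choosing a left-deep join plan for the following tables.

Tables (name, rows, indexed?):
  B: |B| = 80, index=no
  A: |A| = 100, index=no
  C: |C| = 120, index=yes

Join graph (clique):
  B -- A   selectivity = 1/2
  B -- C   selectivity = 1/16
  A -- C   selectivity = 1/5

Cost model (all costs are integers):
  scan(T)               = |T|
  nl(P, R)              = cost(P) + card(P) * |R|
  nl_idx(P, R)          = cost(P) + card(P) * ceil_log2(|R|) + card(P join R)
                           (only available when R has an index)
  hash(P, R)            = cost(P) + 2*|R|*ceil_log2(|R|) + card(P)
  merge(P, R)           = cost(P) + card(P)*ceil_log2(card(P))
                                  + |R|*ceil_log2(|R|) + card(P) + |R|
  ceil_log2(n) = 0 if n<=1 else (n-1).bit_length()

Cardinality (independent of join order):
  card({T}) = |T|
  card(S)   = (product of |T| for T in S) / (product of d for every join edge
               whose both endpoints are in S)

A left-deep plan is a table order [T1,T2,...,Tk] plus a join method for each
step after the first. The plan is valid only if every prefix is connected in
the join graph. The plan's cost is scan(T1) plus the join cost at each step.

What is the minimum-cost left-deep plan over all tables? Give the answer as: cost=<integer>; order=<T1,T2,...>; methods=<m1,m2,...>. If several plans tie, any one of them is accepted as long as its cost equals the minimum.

Selinger DP (subsets sized 1..n):
  {B}: scan cost=80, card=80
  {A}: scan cost=100, card=100
  {C}: scan cost=120, card=120
  {AB}: card=4000; try (B,hash)→1320, (A,merge)→1520, (B,merge)→1540, (A,hash)→1560, (A,nl)→8080, (B,nl)→8100; best=1320 via (B,hash)
  {BC}: card=600; try (C,nl_idx)→1240, (B,hash)→1360, (C,merge)→1680, (B,merge)→1720, (C,hash)→1840, (C,nl)→9680 …(+1); best=1240 via (C,nl_idx)
  {AC}: card=2400; try (A,hash)→1640, (C,merge)→1860, (C,hash)→1880, (A,merge)→1880, (C,nl_idx)→3200, (C,nl)→12100 …(+1); best=1640 via (A,hash)
  {ABC}: card=6000; try (A,hash)→3240, (B,hash)→5160, (C,hash)→7000, (A,merge)→8640, (B,merge)→33480, (C,nl_idx)→35320 …(+4); best=3240 via (A,hash)

cost=3240; order=B,C,A; methods=nl_idx,hash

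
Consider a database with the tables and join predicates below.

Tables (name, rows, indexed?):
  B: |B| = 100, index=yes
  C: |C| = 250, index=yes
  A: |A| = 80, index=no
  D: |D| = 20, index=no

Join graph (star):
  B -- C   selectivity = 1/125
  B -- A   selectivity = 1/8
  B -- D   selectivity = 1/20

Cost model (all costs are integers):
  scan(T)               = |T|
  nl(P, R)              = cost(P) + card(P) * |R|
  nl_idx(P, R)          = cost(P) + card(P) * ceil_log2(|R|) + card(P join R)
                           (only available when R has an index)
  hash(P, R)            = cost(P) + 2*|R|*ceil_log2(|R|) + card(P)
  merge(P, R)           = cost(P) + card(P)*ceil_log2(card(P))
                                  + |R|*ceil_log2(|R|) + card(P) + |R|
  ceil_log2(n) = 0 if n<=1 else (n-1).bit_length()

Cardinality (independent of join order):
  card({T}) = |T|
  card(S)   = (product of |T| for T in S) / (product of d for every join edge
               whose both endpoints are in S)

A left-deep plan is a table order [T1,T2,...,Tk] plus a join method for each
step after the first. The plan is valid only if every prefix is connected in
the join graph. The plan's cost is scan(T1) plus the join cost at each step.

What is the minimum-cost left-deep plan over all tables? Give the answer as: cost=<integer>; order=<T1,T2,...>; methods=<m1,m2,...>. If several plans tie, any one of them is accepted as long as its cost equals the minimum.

Selinger DP (subsets sized 1..n):
  {B}: scan cost=100, card=100
  {C}: scan cost=250, card=250
  {A}: scan cost=80, card=80
  {D}: scan cost=20, card=20
  {BC}: card=200; try (C,nl_idx)→1100, (B,hash)→1900, (B,nl_idx)→2200, (C,merge)→3150, (B,merge)→3300, (C,hash)→4200 …(+2); best=1100 via (C,nl_idx)
  {AB}: card=1000; try (A,hash)→1320, (B,merge)→1520, (A,merge)→1540, (B,hash)→1560, (B,nl_idx)→1640, (B,nl)→8080 …(+1); best=1320 via (A,hash)
  {BD}: card=100; try (B,nl_idx)→260, (D,hash)→400, (B,merge)→940, (D,merge)→1020, (B,hash)→1440, (B,nl)→2020 …(+1); best=260 via (B,nl_idx)
  {ABC}: card=2000; try (A,hash)→2420, (A,merge)→3540, (C,hash)→6320, (C,nl_idx)→11320, (C,merge)→14570, (A,nl)→17100 …(+1); best=2420 via (A,hash)
  {BCD}: card=200; try (C,nl_idx)→1260, (D,hash)→1500, (D,merge)→3020, (C,merge)→3310, (C,hash)→4360, (D,nl)→5100 …(+1); best=1260 via (C,nl_idx)
  {ABD}: card=1000; try (A,hash)→1480, (A,merge)→1700, (D,hash)→2520, (A,nl)→8260, (D,merge)→12440, (D,nl)→21320; best=1480 via (A,hash)
  {ABCD}: card=2000; try (A,hash)→2580, (A,merge)→3700, (D,hash)→4620, (C,hash)→6480, (C,nl_idx)→11480, (C,merge)→14730 …(+4); best=2580 via (A,hash)

cost=2580; order=D,B,C,A; methods=nl_idx,nl_idx,hash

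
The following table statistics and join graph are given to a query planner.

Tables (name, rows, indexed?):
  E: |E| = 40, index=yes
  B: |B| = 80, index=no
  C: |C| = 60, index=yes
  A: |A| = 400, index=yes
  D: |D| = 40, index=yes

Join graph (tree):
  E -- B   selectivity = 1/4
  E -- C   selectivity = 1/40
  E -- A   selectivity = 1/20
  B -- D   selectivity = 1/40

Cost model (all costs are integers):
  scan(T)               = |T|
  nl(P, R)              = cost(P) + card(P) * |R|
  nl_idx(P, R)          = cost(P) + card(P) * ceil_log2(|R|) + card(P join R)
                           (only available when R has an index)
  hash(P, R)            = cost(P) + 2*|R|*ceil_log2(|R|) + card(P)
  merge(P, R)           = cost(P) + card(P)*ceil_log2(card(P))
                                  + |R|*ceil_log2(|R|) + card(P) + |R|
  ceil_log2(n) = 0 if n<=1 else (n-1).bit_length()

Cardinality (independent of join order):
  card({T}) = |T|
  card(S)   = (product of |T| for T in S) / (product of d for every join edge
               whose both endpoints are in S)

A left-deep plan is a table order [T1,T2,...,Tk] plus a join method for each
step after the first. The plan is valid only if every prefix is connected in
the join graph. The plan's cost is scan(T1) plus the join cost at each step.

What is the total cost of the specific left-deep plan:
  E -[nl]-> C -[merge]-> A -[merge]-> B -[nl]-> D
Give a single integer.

981900

step 1: scan E: cost=40, card=40
step 2: join C via nl
    card(P join C) = 40*60/(40) = 60
    cost = 40 + 40*60 = 2440
step 3: join A via merge
    card(P join A) = 60*400/(20) = 1200
    cost = 2440 + 60*6 + 400*9 + 60 + 400 = 6860
step 4: join B via merge
    card(P join B) = 1200*80/(4) = 24000
    cost = 6860 + 1200*11 + 80*7 + 1200 + 80 = 21900
step 5: join D via nl
    card(P join D) = 24000*40/(40) = 24000
    cost = 21900 + 24000*40 = 981900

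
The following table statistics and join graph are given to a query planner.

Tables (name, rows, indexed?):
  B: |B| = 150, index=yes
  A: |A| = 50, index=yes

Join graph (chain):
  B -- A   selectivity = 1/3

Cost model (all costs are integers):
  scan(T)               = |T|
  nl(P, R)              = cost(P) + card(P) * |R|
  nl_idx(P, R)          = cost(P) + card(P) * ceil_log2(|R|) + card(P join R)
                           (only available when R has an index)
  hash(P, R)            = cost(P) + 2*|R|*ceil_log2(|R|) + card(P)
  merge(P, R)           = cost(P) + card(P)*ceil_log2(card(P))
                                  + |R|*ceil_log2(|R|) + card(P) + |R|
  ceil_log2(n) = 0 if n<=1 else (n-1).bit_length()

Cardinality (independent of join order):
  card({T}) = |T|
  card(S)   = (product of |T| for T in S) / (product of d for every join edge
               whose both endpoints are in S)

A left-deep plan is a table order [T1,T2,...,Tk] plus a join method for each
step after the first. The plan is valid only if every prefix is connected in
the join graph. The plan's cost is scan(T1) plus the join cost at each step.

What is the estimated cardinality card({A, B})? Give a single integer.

Tables in S: A(50), B(150)
Edges inside S: B-A(d=3)
numerator = 50 * 150 = 7500
denominator = 3 = 3
card(S) = 7500 / 3 = 2500

2500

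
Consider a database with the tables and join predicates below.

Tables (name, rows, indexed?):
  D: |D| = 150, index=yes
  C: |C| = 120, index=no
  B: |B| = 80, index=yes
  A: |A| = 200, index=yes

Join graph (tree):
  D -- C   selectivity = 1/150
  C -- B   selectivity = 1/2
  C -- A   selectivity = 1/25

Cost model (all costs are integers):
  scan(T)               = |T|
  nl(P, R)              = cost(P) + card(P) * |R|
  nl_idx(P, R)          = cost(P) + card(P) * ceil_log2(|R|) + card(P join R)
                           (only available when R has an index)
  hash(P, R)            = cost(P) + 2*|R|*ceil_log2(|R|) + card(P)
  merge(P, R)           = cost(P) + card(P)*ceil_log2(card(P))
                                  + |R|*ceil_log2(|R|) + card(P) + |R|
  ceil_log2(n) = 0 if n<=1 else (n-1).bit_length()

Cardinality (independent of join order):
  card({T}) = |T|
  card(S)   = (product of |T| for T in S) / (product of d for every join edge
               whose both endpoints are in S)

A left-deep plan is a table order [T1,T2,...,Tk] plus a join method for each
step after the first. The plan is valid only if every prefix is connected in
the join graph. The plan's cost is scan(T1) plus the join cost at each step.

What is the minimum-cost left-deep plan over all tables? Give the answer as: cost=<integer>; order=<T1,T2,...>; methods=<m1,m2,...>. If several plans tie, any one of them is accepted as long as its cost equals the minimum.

cost=5200; order=C,D,A,B; methods=nl_idx,nl_idx,hash

Selinger DP (subsets sized 1..n):
  {D}: scan cost=150, card=150
  {C}: scan cost=120, card=120
  {B}: scan cost=80, card=80
  {A}: scan cost=200, card=200
  {CD}: card=120; try (D,nl_idx)→1200, (C,hash)→1980, (D,merge)→2430, (C,merge)→2460, (D,hash)→2640, (D,nl)→18120 …(+1); best=1200 via (D,nl_idx)
  {BC}: card=4800; try (B,hash)→1360, (C,merge)→1680, (B,merge)→1720, (C,hash)→1840, (B,nl_idx)→5760, (C,nl)→9680 …(+1); best=1360 via (B,hash)
  {AC}: card=960; try (A,nl_idx)→2040, (C,hash)→2080, (A,merge)→2880, (C,merge)→2960, (A,hash)→3440, (A,nl)→24120 …(+1); best=2040 via (A,nl_idx)
  {BCD}: card=4800; try (B,hash)→2440, (B,merge)→2800, (B,nl_idx)→6840, (D,hash)→8560, (B,nl)→10800, (D,nl_idx)→44560 …(+2); best=2440 via (B,hash)
  {ACD}: card=960; try (A,nl_idx)→3120, (A,merge)→3960, (A,hash)→4520, (D,hash)→5400, (D,nl_idx)→10680, (D,merge)→13950 …(+2); best=3120 via (A,nl_idx)
  {ABC}: card=38400; try (B,hash)→4120, (A,hash)→9360, (B,merge)→13240, (B,nl_idx)→47160, (A,merge)→70360, (A,nl_idx)→78160 …(+2); best=4120 via (B,hash)
  {ABCD}: card=38400; try (B,hash)→5200, (A,hash)→10440, (B,merge)→14320, (D,hash)→44920, (B,nl_idx)→48240, (A,merge)→71440 …(+6); best=5200 via (B,hash)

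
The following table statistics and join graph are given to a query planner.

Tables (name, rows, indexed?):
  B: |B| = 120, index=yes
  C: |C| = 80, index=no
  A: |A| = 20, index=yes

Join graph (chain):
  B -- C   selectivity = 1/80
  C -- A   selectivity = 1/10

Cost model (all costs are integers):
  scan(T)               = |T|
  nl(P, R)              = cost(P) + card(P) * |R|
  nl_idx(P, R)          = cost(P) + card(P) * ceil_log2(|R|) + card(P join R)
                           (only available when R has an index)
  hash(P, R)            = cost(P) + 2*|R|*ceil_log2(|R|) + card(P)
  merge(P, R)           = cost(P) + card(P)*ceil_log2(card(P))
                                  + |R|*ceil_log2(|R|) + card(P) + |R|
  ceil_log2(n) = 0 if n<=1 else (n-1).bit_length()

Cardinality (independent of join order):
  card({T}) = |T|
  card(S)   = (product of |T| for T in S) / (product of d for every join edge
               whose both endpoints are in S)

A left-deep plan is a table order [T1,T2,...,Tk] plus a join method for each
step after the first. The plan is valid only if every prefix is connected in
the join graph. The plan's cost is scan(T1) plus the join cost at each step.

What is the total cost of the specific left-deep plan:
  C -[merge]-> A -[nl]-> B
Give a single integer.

20040

step 1: scan C: cost=80, card=80
step 2: join A via merge
    card(P join A) = 80*20/(10) = 160
    cost = 80 + 80*7 + 20*5 + 80 + 20 = 840
step 3: join B via nl
    card(P join B) = 160*120/(80) = 240
    cost = 840 + 160*120 = 20040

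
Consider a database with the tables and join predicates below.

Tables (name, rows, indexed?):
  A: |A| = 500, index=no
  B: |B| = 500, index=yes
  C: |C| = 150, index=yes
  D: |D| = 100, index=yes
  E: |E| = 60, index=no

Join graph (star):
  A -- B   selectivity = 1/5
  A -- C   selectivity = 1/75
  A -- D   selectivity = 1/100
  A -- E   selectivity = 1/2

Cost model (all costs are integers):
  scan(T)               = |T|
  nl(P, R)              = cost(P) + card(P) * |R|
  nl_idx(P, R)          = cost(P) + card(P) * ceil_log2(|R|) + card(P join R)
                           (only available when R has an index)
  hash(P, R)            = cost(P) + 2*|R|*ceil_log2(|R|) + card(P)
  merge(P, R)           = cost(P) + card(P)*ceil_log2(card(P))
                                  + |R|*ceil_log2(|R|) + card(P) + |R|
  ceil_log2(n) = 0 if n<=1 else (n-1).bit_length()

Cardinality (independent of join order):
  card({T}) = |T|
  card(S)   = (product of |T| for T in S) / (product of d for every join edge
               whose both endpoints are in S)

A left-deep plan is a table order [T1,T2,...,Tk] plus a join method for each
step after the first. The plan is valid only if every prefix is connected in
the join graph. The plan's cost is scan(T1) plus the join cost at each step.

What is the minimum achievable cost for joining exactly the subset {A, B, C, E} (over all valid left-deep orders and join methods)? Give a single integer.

Selinger DP over subsets of {A,B,C,E}:
  {A}: scan cost=500, card=500
  {B}: scan cost=500, card=500
  {C}: scan cost=150, card=150
  {E}: scan cost=60, card=60
  {AB}: card=50000; try (B,hash)→10000, (A,hash)→10000, (B,merge)→10500, (A,merge)→10500, (B,nl_idx)→55000, (B,nl)→250500 …(+1); best=10000 via (B,hash)
  {AC}: card=1000; try (C,hash)→3400, (C,nl_idx)→5500, (A,merge)→6500, (C,merge)→6850, (A,hash)→9300, (A,nl)→75150 …(+1); best=3400 via (C,hash)
  {AE}: card=15000; try (E,hash)→1720, (A,merge)→5480, (E,merge)→5920, (A,hash)→9120, (A,nl)→30060, (E,nl)→30500; best=1720 via (E,hash)
  {ABC}: card=100000; try (B,hash)→13400, (B,merge)→19400, (C,hash)→62400, (B,nl_idx)→112400, (B,nl)→503400, (C,nl_idx)→510000 …(+2); best=13400 via (B,hash)
  {ABE}: card=1500000; try (B,hash)→25720, (E,hash)→60720, (B,merge)→231720, (E,merge)→860420, (B,nl_idx)→1636720, (E,nl)→3010000 …(+1); best=25720 via (B,hash)
  {ACE}: card=30000; try (E,hash)→5120, (E,merge)→14820, (C,hash)→19120, (E,nl)→63400, (C,nl_idx)→151720, (C,merge)→228070 …(+1); best=5120 via (E,hash)
  {ABCE}: card=3000000; try (B,hash)→44120, (E,hash)→114120, (B,merge)→490120, (C,hash)→1528120, (E,merge)→1813820, (B,nl_idx)→3275120 …(+5); best=44120 via (B,hash)

44120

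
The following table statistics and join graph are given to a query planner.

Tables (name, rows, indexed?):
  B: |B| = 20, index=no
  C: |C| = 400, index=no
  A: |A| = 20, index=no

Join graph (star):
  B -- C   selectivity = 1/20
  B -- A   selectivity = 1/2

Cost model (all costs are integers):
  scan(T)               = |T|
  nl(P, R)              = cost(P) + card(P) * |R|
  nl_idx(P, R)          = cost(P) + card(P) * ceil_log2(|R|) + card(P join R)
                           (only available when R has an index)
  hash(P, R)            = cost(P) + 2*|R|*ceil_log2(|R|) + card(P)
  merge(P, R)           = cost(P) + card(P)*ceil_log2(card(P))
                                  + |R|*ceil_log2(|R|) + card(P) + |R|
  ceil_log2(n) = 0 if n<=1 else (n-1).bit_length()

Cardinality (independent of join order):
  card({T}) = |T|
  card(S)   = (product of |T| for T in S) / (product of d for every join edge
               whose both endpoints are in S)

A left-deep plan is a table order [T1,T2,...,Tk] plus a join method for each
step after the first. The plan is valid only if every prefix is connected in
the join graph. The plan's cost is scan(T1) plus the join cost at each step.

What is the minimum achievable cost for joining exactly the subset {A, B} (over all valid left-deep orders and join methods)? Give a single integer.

240

Selinger DP over subsets of {A,B}:
  {B}: scan cost=20, card=20
  {A}: scan cost=20, card=20
  {AB}: card=200; try (B,hash)→240, (A,hash)→240, (B,merge)→260, (A,merge)→260, (B,nl)→420, (A,nl)→420; best=240 via (B,hash)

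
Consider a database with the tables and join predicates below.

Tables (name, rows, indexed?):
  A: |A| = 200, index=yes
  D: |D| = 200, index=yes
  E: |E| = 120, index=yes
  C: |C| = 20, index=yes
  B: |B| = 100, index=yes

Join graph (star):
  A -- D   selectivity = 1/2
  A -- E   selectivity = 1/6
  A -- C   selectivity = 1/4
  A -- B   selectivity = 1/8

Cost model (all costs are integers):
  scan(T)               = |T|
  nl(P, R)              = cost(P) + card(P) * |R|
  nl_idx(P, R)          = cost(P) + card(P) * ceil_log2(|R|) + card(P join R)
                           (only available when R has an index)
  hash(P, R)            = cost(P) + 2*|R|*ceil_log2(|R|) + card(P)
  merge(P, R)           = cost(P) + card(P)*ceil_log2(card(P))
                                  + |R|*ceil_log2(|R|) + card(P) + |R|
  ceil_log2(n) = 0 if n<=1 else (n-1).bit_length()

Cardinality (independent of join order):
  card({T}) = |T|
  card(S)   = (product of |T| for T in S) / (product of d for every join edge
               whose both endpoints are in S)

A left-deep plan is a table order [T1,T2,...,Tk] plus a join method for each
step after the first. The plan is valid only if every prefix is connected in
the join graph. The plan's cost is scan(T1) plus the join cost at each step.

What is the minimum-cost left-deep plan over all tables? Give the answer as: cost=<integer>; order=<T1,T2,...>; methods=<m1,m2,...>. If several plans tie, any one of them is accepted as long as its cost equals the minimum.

cost=270380; order=A,C,B,E,D; methods=hash,hash,hash,hash

Selinger DP (subsets sized 1..n):
  {A}: scan cost=200, card=200
  {D}: scan cost=200, card=200
  {E}: scan cost=120, card=120
  {C}: scan cost=20, card=20
  {B}: scan cost=100, card=100
  {AD}: card=20000; try (D,hash)→3600, (A,hash)→3600, (D,merge)→3800, (A,merge)→3800, (D,nl_idx)→21800, (A,nl_idx)→21800 …(+2); best=3600 via (D,hash)
  {AE}: card=4000; try (E,hash)→2080, (A,merge)→2880, (E,merge)→2960, (A,hash)→3440, (A,nl_idx)→5080, (E,nl_idx)→5600 …(+2); best=2080 via (E,hash)
  {AC}: card=1000; try (C,hash)→600, (A,nl_idx)→1180, (A,merge)→1940, (C,merge)→2120, (C,nl_idx)→2200, (A,hash)→3240 …(+2); best=600 via (C,hash)
  {AB}: card=2500; try (B,hash)→1800, (A,merge)→2700, (B,merge)→2800, (A,hash)→3400, (A,nl_idx)→3400, (B,nl_idx)→4100 …(+2); best=1800 via (B,hash)
  {ADE}: card=400000; try (D,hash)→9280, (E,hash)→25280, (D,merge)→55880, (E,merge)→324560, (D,nl_idx)→434080, (E,nl_idx)→543600 …(+2); best=9280 via (D,hash)
  {ACD}: card=100000; try (D,hash)→4800, (D,merge)→13400, (C,hash)→23800, (D,nl_idx)→108600, (D,nl)→200600, (C,nl_idx)→203600 …(+2); best=4800 via (D,hash)
  {ABD}: card=250000; try (D,hash)→7500, (B,hash)→25000, (D,merge)→36100, (D,nl_idx)→271800, (B,merge)→324400, (B,nl_idx)→393600 …(+2); best=7500 via (D,hash)
  {ACE}: card=20000; try (E,hash)→3280, (C,hash)→6280, (E,merge)→12560, (E,nl_idx)→27600, (C,nl_idx)→42080, (C,merge)→54200 …(+2); best=3280 via (E,hash)
  {ABE}: card=50000; try (E,hash)→5980, (B,hash)→7480, (E,merge)→35260, (B,merge)→54880, (E,nl_idx)→69300, (B,nl_idx)→80080 …(+2); best=5980 via (E,hash)
  {ABC}: card=12500; try (B,hash)→3000, (C,hash)→4500, (B,merge)→12400, (B,nl_idx)→20100, (C,nl_idx)→26800, (C,merge)→34420 …(+2); best=3000 via (B,hash)
  {ACDE}: card=2000000; try (D,hash)→26480, (E,hash)→106480, (D,merge)→325080, (C,hash)→409480, (E,merge)→1805760, (D,nl_idx)→2163280 …(+6); best=26480 via (D,hash)
  {ABDE}: card=5000000; try (D,hash)→59180, (E,hash)→259180, (B,hash)→410680, (D,merge)→857780, (E,merge)→4758460, (D,nl_idx)→5405980 …(+6); best=59180 via (D,hash)
  {ABCD}: card=1250000; try (D,hash)→18700, (B,hash)→106200, (D,merge)→192300, (C,hash)→257700, (D,nl_idx)→1353000, (B,merge)→1805600 …(+6); best=18700 via (D,hash)
  {ABCE}: card=250000; try (E,hash)→17180, (B,hash)→24680, (C,hash)→56180, (E,merge)→191460, (B,merge)→324080, (E,nl_idx)→340500 …(+6); best=17180 via (E,hash)
  {ABCDE}: card=25000000; try (D,hash)→270380, (E,hash)→1270380, (B,hash)→2027880, (D,merge)→4768980, (C,hash)→5059380, (D,nl_idx)→27017180 …(+10); best=270380 via (D,hash)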